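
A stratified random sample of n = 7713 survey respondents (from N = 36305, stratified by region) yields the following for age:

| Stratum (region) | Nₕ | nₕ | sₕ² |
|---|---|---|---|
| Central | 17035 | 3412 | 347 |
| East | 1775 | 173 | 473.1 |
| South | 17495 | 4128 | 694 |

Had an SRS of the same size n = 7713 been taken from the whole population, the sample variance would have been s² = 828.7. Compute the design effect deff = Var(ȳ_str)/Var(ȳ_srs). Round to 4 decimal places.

Var(ȳ_str) = Σ Wₕ²(1−fₕ)sₕ²/nₕ with Wₕ = Nₕ/36305:
  Central: (17035/36305)²·(1−3412/17035)·347/3412 = 0.01790616
  East: (1775/36305)²·(1−173/1775)·473.1/173 = 0.0058997666
  South: (17495/36305)²·(1−4128/17495)·694/4128 = 0.029828732
  → Var(ȳ_str) = 0.053634659.
Var(ȳ_srs) = (1 − 7713/36305)·828.7/7713 = 0.084615924.
deff = 0.053634659 / 0.084615924 = 0.6339.

0.6339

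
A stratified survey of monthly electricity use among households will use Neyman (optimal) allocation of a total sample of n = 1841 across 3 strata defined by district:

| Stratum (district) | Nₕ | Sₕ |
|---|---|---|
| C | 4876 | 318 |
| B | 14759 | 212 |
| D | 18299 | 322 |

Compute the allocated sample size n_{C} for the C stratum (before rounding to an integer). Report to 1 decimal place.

270.0

Neyman allocation: nₕ = n·NₕSₕ / Σⱼ NⱼSⱼ.
Σ NⱼSⱼ = 4876·318 + 14759·212 + 18299·322 = 1.0571754 × 10^7.
n_{C} = 1841·4876·318 / (1.0571754 × 10^7) = 270.0.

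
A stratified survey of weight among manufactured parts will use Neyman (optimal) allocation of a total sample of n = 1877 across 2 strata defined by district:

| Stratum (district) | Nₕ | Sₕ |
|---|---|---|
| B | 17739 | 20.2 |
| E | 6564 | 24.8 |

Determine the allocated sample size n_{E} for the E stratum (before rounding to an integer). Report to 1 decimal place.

586.3

Neyman allocation: nₕ = n·NₕSₕ / Σⱼ NⱼSⱼ.
Σ NⱼSⱼ = 17739·20.2 + 6564·24.8 = 521115.
n_{E} = 1877·6564·24.8 / 521115 = 586.3.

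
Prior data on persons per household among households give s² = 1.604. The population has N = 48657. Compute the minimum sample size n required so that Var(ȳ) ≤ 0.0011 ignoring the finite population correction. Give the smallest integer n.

1459

Without fpc, n₀ = s²/D = 1.604/0.0011 = 1458.1818.
Rounding up, n = 1459.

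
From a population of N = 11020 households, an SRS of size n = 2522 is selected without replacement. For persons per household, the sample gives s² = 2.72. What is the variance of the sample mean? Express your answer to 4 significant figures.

8.317 × 10^-4

Under SRS without replacement, Var(ȳ) = (1 − f)·s²/n with f = n/N = 2522/11020 = 0.22885662.
Var(ȳ) = (1 − 0.22885662)·2.72/2522 = 0.77114338·0.0010785091 = 8.3168516 × 10^-4.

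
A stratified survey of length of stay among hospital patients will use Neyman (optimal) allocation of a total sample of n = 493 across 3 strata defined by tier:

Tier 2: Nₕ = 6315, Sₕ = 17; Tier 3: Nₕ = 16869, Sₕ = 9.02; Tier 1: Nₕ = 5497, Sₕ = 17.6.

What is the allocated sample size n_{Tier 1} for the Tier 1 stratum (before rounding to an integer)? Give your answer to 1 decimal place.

Neyman allocation: nₕ = n·NₕSₕ / Σⱼ NⱼSⱼ.
Σ NⱼSⱼ = 6315·17 + 16869·9.02 + 5497·17.6 = 356260.58.
n_{Tier 1} = 493·5497·17.6 / 356260.58 = 133.9.

133.9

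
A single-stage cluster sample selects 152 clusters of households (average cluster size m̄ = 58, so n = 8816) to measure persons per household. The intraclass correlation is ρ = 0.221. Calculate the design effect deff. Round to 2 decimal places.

deff = 1 + (58 − 1)·0.221 = 1 + 12.597 = 13.597.

13.60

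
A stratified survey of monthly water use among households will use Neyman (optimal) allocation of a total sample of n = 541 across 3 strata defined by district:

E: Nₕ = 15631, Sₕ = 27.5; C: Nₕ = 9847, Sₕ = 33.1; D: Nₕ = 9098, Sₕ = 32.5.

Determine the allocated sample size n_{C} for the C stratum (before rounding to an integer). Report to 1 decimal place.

Neyman allocation: nₕ = n·NₕSₕ / Σⱼ NⱼSⱼ.
Σ NⱼSⱼ = 15631·27.5 + 9847·33.1 + 9098·32.5 = 1.0514732 × 10^6.
n_{C} = 541·9847·33.1 / (1.0514732 × 10^6) = 167.7.

167.7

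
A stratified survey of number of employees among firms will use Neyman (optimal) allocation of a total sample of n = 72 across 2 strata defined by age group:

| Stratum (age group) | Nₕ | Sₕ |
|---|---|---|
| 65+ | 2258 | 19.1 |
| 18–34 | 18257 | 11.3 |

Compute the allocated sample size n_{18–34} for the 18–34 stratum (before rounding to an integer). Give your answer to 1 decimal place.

59.6

Neyman allocation: nₕ = n·NₕSₕ / Σⱼ NⱼSⱼ.
Σ NⱼSⱼ = 2258·19.1 + 18257·11.3 = 249431.9.
n_{18–34} = 72·18257·11.3 / 249431.9 = 59.6.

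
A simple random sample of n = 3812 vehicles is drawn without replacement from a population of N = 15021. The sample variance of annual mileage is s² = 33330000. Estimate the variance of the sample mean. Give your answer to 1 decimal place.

Under SRS without replacement, Var(ȳ) = (1 − f)·s²/n with f = n/N = 3812/15021 = 0.25377804.
Var(ȳ) = (1 − 0.25377804)·33330000/3812 = 0.74622196·8743.4418 = 6524.5482.

6524.5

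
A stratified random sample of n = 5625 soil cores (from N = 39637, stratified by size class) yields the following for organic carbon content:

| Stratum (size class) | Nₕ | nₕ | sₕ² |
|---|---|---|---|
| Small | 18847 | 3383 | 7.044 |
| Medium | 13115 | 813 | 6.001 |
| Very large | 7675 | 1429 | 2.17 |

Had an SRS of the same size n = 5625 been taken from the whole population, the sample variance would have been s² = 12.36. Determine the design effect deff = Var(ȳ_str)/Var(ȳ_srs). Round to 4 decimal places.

Var(ȳ_str) = Σ Wₕ²(1−fₕ)sₕ²/nₕ with Wₕ = Nₕ/39637:
  Small: (18847/39637)²·(1−3383/18847)·7.044/3383 = 3.8626012 × 10^-4
  Medium: (13115/39637)²·(1−813/13115)·6.001/813 = 7.5801107 × 10^-4
  Very large: (7675/39637)²·(1−1429/7675)·2.17/1429 = 4.6334696 × 10^-5
  → Var(ȳ_str) = 0.0011906059.
Var(ȳ_srs) = (1 − 5625/39637)·12.36/5625 = 0.0018855035.
deff = 0.0011906059 / 0.0018855035 = 0.6315.

0.6315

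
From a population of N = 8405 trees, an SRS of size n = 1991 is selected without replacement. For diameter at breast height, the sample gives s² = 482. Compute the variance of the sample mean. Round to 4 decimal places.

Under SRS without replacement, Var(ȳ) = (1 − f)·s²/n with f = n/N = 1991/8405 = 0.23688281.
Var(ȳ) = (1 − 0.23688281)·482/1991 = 0.76311719·0.2420894 = 0.18474258.

0.1847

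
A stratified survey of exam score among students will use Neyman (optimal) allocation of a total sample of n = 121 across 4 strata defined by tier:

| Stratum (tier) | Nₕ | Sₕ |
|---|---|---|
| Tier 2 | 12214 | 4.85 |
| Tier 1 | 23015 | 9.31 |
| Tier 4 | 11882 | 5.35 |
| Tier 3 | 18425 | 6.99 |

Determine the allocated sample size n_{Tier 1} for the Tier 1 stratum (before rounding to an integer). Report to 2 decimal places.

55.65

Neyman allocation: nₕ = n·NₕSₕ / Σⱼ NⱼSⱼ.
Σ NⱼSⱼ = 12214·4.85 + 23015·9.31 + 11882·5.35 + 18425·6.99 = 465867.
n_{Tier 1} = 121·23015·9.31 / 465867 = 55.65.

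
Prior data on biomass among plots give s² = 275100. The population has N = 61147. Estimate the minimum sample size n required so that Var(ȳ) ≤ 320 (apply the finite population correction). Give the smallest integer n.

848

Without fpc, n₀ = s²/D = 275100/320 = 859.6875.
With fpc, (1 − n/N)·s²/n ≤ D requires n ≥ n₀/(1 + n₀/N) = 859.6875/(1 + 859.6875/61147) = 847.7684.
Rounding up, n = 848.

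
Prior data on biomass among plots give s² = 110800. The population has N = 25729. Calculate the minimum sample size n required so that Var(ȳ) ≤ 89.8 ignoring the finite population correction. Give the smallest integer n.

1234

Without fpc, n₀ = s²/D = 110800/89.8 = 1233.8530.
Rounding up, n = 1234.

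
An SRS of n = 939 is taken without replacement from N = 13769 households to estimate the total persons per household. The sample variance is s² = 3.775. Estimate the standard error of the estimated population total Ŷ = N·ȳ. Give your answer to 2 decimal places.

Var(Ŷ) = N²·Var(ȳ) = N²·(1 − n/N)·s²/n.
f = 939/13769 = 0.06819667; Var(ȳ) = 0.93180333·3.775/939 = 0.0037460677.
Var(Ŷ) = 13769² · 0.0037460677 = 710199.6.
SE(Ŷ) = √(710199.6) = 842.73.

842.73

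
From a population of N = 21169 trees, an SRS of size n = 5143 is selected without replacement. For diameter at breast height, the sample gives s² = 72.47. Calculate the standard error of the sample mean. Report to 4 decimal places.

Under SRS without replacement, Var(ȳ) = (1 − f)·s²/n with f = n/N = 5143/21169 = 0.24294960.
Var(ȳ) = (1 − 0.24294960)·72.47/5143 = 0.75705040·0.014090997 = 0.010667595.
SE(ȳ) = √(0.010667595) = 0.1033.

0.1033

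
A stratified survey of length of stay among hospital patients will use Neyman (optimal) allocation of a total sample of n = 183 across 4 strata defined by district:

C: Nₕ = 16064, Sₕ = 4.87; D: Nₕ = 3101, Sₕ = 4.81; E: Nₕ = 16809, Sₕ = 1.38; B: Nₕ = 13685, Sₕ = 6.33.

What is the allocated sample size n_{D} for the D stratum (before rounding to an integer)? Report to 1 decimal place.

Neyman allocation: nₕ = n·NₕSₕ / Σⱼ NⱼSⱼ.
Σ NⱼSⱼ = 16064·4.87 + 3101·4.81 + 16809·1.38 + 13685·6.33 = 202969.96.
n_{D} = 183·3101·4.81 / 202969.96 = 13.4.

13.4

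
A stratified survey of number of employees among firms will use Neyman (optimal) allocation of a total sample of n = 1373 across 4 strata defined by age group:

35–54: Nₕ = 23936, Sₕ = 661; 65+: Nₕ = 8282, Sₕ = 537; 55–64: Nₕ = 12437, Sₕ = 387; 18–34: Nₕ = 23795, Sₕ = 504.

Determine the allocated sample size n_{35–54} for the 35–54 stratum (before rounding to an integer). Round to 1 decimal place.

585.9

Neyman allocation: nₕ = n·NₕSₕ / Σⱼ NⱼSⱼ.
Σ NⱼSⱼ = 23936·661 + 8282·537 + 12437·387 + 23795·504 = 3.7074929 × 10^7.
n_{35–54} = 1373·23936·661 / (3.7074929 × 10^7) = 585.9.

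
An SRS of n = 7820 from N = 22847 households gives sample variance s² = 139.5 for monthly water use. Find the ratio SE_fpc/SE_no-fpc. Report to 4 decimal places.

0.8110

f = n/N = 7820/22847 = 0.34227689.
SE_no-fpc = √(s²/n) = 0.13356225; SE_fpc = √((1−f)s²/n) = 0.10831916.
Ratio = √(1−f) = 0.81100130.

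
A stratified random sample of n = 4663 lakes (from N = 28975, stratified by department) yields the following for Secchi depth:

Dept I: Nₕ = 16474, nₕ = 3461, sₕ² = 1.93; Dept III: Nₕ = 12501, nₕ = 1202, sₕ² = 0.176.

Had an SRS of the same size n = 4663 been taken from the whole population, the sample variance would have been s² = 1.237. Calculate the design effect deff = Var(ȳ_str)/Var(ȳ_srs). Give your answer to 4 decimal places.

Var(ȳ_str) = Σ Wₕ²(1−fₕ)sₕ²/nₕ with Wₕ = Nₕ/28975:
  Dept I: (16474/28975)²·(1−3461/16474)·1.93/3461 = 1.4239191 × 10^-4
  Dept III: (12501/28975)²·(1−1202/12501)·0.176/1202 = 2.4634632 × 10^-5
  → Var(ȳ_str) = 1.6702654 × 10^-4.
Var(ȳ_srs) = (1 − 4663/28975)·1.237/4663 = 2.2258789 × 10^-4.
deff = (1.6702654 × 10^-4) / (2.2258789 × 10^-4) = 0.7504.

0.7504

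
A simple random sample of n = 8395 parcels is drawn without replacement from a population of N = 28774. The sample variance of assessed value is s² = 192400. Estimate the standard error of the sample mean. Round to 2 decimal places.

4.03

Under SRS without replacement, Var(ȳ) = (1 − f)·s²/n with f = n/N = 8395/28774 = 0.29175645.
Var(ȳ) = (1 − 0.29175645)·192400/8395 = 0.70824355·22.918404 = 16.231812.
SE(ȳ) = √(16.231812) = 4.03.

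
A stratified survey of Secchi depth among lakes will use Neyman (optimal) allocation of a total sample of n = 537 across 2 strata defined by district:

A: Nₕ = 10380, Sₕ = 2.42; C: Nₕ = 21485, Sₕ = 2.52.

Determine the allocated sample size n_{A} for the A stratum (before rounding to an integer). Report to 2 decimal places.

170.19

Neyman allocation: nₕ = n·NₕSₕ / Σⱼ NⱼSⱼ.
Σ NⱼSⱼ = 10380·2.42 + 21485·2.52 = 79261.8.
n_{A} = 537·10380·2.42 / 79261.8 = 170.19.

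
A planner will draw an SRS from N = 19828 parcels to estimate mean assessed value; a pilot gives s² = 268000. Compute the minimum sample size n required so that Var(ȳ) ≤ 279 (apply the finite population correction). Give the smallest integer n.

Without fpc, n₀ = s²/D = 268000/279 = 960.5735.
With fpc, (1 − n/N)·s²/n ≤ D requires n ≥ n₀/(1 + n₀/N) = 960.5735/(1 + 960.5735/19828) = 916.1885.
Rounding up, n = 917.

917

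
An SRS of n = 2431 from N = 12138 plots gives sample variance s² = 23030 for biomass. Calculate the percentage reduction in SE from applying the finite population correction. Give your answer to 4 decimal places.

10.5729

f = n/N = 2431/12138 = 0.20028011.
SE_no-fpc = √(s²/n) = 3.0778999; SE_fpc = √((1−f)s²/n) = 2.7524753.
Ratio = √(1−f) = 0.89427059. Reduction = 100·(1 − 0.89427059) = 10.5729%.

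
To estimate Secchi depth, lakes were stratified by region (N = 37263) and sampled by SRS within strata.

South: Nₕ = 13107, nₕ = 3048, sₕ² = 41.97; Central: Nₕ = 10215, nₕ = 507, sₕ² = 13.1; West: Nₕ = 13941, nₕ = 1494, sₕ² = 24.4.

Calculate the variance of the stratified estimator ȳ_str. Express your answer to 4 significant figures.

0.005194

Var(ȳ_str) = Σₕ Wₕ²(1 − fₕ)sₕ²/nₕ with Wₕ = Nₕ/N, N = 37263.
South: Wₕ = 0.35174302; term = 0.35174302²·(1 − 0.23254749)·41.97/3048 = 0.0013074542.
Central: Wₕ = 0.27413252; term = 0.27413252²·(1 − 0.04963289)·13.1/507 = 0.0018453376.
West: Wₕ = 0.37412447; term = 0.37412447²·(1 − 0.10716591)·24.4/1494 = 0.0020409963.
Sum = 0.0051937881.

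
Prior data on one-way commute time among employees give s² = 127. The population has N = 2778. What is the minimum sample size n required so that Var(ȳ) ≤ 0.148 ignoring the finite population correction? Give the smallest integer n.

Without fpc, n₀ = s²/D = 127/0.148 = 858.1081.
Rounding up, n = 859.

859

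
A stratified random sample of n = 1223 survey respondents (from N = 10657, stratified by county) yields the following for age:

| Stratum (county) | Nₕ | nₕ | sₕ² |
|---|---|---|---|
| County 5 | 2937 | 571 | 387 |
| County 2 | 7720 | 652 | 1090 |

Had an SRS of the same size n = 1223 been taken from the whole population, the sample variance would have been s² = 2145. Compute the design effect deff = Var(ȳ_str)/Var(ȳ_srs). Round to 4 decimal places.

0.5440

Var(ȳ_str) = Σ Wₕ²(1−fₕ)sₕ²/nₕ with Wₕ = Nₕ/10657:
  County 5: (2937/10657)²·(1−571/2937)·387/571 = 0.041469005
  County 2: (7720/10657)²·(1−652/7720)·1090/652 = 0.80319836
  → Var(ȳ_str) = 0.84466737.
Var(ȳ_srs) = (1 − 1223/10657)·2145/1223 = 1.5526077.
deff = 0.84466737 / 1.5526077 = 0.5440.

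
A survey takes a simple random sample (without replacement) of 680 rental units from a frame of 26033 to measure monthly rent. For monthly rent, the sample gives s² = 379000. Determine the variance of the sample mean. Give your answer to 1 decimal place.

Under SRS without replacement, Var(ȳ) = (1 − f)·s²/n with f = n/N = 680/26033 = 0.02612069.
Var(ȳ) = (1 − 0.02612069)·379000/680 = 0.97387931·557.35294 = 542.7945.

542.8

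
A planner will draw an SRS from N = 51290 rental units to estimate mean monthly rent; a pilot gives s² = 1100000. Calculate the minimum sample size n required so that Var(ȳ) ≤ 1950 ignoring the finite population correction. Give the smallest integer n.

565

Without fpc, n₀ = s²/D = 1100000/1950 = 564.1026.
Rounding up, n = 565.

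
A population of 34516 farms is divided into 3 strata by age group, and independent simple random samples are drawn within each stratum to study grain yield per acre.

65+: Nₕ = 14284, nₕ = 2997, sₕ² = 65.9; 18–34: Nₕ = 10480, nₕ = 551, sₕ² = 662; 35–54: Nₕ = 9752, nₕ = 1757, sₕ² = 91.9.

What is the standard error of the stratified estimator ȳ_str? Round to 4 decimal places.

Var(ȳ_str) = Σₕ Wₕ²(1 − fₕ)sₕ²/nₕ with Wₕ = Nₕ/N, N = 34516.
65+: Wₕ = 0.41383706; term = 0.41383706²·(1 − 0.20981518)·65.9/2997 = 0.0029756793.
18–34: Wₕ = 0.30362730; term = 0.30362730²·(1 − 0.05257634)·662/551 = 0.10493787.
35–54: Wₕ = 0.28253564; term = 0.28253564²·(1 − 0.18016817)·91.9/1757 = 0.0034230638.
Sum = 0.11133661.
SE = √(0.11133661) = 0.3337.

0.3337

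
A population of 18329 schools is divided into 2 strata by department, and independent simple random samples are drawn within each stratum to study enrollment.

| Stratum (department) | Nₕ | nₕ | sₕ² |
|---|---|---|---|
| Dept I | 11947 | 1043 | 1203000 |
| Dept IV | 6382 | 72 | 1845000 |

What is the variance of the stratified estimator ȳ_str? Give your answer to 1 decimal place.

Var(ȳ_str) = Σₕ Wₕ²(1 − fₕ)sₕ²/nₕ with Wₕ = Nₕ/N, N = 18329.
Dept I: Wₕ = 0.65180861; term = 0.65180861²·(1 − 0.08730225)·1203000/1043 = 447.24808.
Dept IV: Wₕ = 0.34819139; term = 0.34819139²·(1 − 0.01128173)·1845000/72 = 3071.6554.
Sum = 3518.9035.

3518.9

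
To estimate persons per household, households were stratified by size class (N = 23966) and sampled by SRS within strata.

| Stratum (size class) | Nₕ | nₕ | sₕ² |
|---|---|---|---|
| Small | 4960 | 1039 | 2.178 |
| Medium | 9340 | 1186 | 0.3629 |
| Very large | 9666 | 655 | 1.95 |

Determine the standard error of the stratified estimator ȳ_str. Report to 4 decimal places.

0.0237

Var(ȳ_str) = Σₕ Wₕ²(1 − fₕ)sₕ²/nₕ with Wₕ = Nₕ/N, N = 23966.
Small: Wₕ = 0.20695986; term = 0.20695986²·(1 − 0.20947581)·2.178/1039 = 7.0978977 × 10^-5.
Medium: Wₕ = 0.38971877; term = 0.38971877²·(1 − 0.12698073)·0.3629/1186 = 4.0572218 × 10^-5.
Very large: Wₕ = 0.40332137; term = 0.40332137²·(1 − 0.06776329)·1.95/655 = 4.5146281 × 10^-4.
Sum = 5.6301401 × 10^-4.
SE = √(5.6301401 × 10^-4) = 0.0237.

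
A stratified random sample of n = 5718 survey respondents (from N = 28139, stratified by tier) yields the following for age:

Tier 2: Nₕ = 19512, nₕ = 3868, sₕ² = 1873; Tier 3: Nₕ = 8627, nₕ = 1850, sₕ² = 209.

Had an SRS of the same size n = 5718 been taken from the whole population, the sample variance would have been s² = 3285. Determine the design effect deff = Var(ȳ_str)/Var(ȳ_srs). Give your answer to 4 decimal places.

Var(ȳ_str) = Σ Wₕ²(1−fₕ)sₕ²/nₕ with Wₕ = Nₕ/28139:
  Tier 2: (19512/28139)²·(1−3868/19512)·1873/3868 = 0.18667389
  Tier 3: (8627/28139)²·(1−1850/8627)·209/1850 = 0.0083416991
  → Var(ȳ_str) = 0.19501559.
Var(ȳ_srs) = (1 − 5718/28139)·3285/5718 = 0.45775969.
deff = 0.19501559 / 0.45775969 = 0.4260.

0.4260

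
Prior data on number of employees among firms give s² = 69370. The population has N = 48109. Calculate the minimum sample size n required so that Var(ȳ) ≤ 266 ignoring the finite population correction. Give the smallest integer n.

261

Without fpc, n₀ = s²/D = 69370/266 = 260.7895.
Rounding up, n = 261.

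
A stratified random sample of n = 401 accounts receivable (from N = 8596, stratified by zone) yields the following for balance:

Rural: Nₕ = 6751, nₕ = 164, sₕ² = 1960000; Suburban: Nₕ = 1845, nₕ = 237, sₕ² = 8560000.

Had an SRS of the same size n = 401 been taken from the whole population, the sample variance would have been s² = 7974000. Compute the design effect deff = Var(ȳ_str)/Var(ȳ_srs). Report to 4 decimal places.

0.4559

Var(ȳ_str) = Σ Wₕ²(1−fₕ)sₕ²/nₕ with Wₕ = Nₕ/8596:
  Rural: (6751/8596)²·(1−164/6751)·1960000/164 = 7192.4223
  Suburban: (1845/8596)²·(1−237/1845)·8560000/237 = 1450.157
  → Var(ȳ_str) = 8642.5793.
Var(ȳ_srs) = (1 − 401/8596)·7974000/401 = 18957.646.
deff = 8642.5793 / 18957.646 = 0.4559.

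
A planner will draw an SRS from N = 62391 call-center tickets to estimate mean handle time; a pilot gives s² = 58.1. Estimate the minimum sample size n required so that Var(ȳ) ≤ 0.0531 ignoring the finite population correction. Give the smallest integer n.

Without fpc, n₀ = s²/D = 58.1/0.0531 = 1094.1620.
Rounding up, n = 1095.

1095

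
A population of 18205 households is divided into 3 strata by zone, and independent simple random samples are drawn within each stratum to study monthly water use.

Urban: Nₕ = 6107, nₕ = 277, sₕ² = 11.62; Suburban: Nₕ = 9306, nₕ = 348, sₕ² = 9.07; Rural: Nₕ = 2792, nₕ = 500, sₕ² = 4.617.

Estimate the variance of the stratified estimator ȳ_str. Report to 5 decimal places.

Var(ȳ_str) = Σₕ Wₕ²(1 − fₕ)sₕ²/nₕ with Wₕ = Nₕ/N, N = 18205.
Urban: Wₕ = 0.33545729; term = 0.33545729²·(1 − 0.04535779)·11.62/277 = 0.0045065217.
Suburban: Wₕ = 0.51117825; term = 0.51117825²·(1 − 0.03739523)·9.07/348 = 0.0065557258.
Rural: Wₕ = 0.15336446; term = 0.15336446²·(1 − 0.17908309)·4.617/500 = 1.7829474 × 10^-4.
Sum = 0.011240542.

0.01124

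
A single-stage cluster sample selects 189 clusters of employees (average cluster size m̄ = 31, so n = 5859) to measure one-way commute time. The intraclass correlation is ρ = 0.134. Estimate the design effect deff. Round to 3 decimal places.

deff = 1 + (31 − 1)·0.134 = 1 + 4.02 = 5.02.

5.020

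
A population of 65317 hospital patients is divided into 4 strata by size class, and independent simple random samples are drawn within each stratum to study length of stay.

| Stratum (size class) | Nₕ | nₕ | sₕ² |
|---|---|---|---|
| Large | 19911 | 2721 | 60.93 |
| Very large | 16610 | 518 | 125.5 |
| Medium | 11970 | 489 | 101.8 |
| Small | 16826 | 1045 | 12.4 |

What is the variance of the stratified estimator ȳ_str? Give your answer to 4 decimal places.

0.0244

Var(ȳ_str) = Σₕ Wₕ²(1 − fₕ)sₕ²/nₕ with Wₕ = Nₕ/N, N = 65317.
Large: Wₕ = 0.30483641; term = 0.30483641²·(1 − 0.13665813)·60.93/2721 = 0.0017964665.
Very large: Wₕ = 0.25429827; term = 0.25429827²·(1 − 0.03118603)·125.5/518 = 0.01517893.
Medium: Wₕ = 0.18326010; term = 0.18326010²·(1 − 0.04085213)·101.8/489 = 0.0067059503.
Small: Wₕ = 0.25760522; term = 0.25760522²·(1 − 0.06210626)·12.4/1045 = 7.3853034 × 10^-4.
Sum = 0.024419877.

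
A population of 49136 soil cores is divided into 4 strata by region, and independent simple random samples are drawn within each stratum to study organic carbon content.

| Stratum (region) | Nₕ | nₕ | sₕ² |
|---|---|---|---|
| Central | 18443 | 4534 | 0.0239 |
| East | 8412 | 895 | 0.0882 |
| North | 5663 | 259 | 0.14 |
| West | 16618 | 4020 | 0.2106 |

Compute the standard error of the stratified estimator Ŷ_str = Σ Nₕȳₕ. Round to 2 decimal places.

187.33

Var(Ŷ_str) = Σₕ Nₕ²(1 − fₕ)sₕ²/nₕ.
Central: 18443²·(1 − 4534/18443)·0.0239/4534 = 1352.2091.
East: 8412²·(1 − 895/8412)·0.0882/895 = 6231.4536.
North: 5663²·(1 − 259/5663)·0.14/259 = 16542.082.
West: 16618²·(1 − 4020/16618)·0.2106/4020 = 10967.627.
Sum = 35093.372.
SE = √(35093.372) = 187.33.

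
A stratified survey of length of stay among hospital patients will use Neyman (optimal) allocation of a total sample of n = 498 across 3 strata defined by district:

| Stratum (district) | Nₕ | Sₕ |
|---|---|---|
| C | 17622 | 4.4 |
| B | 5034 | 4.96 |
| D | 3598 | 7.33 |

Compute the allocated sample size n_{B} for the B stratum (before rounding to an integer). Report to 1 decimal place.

Neyman allocation: nₕ = n·NₕSₕ / Σⱼ NⱼSⱼ.
Σ NⱼSⱼ = 17622·4.4 + 5034·4.96 + 3598·7.33 = 128878.78.
n_{B} = 498·5034·4.96 / 128878.78 = 96.5.

96.5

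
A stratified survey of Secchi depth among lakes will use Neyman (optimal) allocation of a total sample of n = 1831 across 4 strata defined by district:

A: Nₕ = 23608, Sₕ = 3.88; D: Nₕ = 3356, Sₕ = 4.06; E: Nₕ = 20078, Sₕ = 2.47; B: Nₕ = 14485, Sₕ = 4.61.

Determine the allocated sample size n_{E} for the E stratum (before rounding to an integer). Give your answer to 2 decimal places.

409.78

Neyman allocation: nₕ = n·NₕSₕ / Σⱼ NⱼSⱼ.
Σ NⱼSⱼ = 23608·3.88 + 3356·4.06 + 20078·2.47 + 14485·4.61 = 221592.91.
n_{E} = 1831·20078·2.47 / 221592.91 = 409.78.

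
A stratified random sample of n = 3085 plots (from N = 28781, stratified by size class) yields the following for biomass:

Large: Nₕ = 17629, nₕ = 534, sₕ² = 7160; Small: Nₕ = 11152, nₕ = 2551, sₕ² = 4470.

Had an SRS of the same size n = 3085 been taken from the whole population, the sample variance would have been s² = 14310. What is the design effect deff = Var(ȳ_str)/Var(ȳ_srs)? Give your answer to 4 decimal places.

1.2269

Var(ȳ_str) = Σ Wₕ²(1−fₕ)sₕ²/nₕ with Wₕ = Nₕ/28781:
  Large: (17629/28781)²·(1−534/17629)·7160/534 = 4.8781684
  Small: (11152/28781)²·(1−2551/11152)·4470/2551 = 0.20290232
  → Var(ȳ_str) = 5.0810707.
Var(ȳ_srs) = (1 − 3085/28781)·14310/3085 = 4.1413707.
deff = 5.0810707 / 4.1413707 = 1.2269.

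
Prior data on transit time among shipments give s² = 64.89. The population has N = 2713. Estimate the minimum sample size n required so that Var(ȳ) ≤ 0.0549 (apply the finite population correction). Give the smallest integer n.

824

Without fpc, n₀ = s²/D = 64.89/0.0549 = 1181.9672.
With fpc, (1 − n/N)·s²/n ≤ D requires n ≥ n₀/(1 + n₀/N) = 1181.9672/(1 + 1181.9672/2713) = 823.2873.
Rounding up, n = 824.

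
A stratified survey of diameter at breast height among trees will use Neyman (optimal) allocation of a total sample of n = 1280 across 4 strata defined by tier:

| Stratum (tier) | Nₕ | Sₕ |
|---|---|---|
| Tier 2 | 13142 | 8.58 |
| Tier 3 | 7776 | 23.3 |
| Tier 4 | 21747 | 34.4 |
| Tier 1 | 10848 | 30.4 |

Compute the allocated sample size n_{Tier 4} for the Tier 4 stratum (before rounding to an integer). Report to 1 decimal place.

698.0

Neyman allocation: nₕ = n·NₕSₕ / Σⱼ NⱼSⱼ.
Σ NⱼSⱼ = 13142·8.58 + 7776·23.3 + 21747·34.4 + 10848·30.4 = 1.3718152 × 10^6.
n_{Tier 4} = 1280·21747·34.4 / (1.3718152 × 10^6) = 698.0.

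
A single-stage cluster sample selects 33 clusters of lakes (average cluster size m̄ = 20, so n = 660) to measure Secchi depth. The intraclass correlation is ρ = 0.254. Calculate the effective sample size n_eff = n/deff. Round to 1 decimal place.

113.3

deff = 1 + (20 − 1)·0.254 = 1 + 4.826 = 5.826.
n_eff = 660 / 5.826 = 113.3.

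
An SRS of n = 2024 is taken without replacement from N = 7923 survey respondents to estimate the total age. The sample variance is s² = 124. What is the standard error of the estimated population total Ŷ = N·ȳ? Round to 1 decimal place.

1692.2

Var(Ŷ) = N²·Var(ȳ) = N²·(1 − n/N)·s²/n.
f = 2024/7923 = 0.25545879; Var(ȳ) = 0.74454121·124/2024 = 0.045614185.
Var(Ŷ) = 7923² · 0.045614185 = 2.8633816 × 10^6.
SE(Ŷ) = √(2.8633816 × 10^6) = 1692.2.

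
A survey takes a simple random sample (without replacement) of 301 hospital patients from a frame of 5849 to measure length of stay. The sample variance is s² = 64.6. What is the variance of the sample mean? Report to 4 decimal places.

0.2036

Under SRS without replacement, Var(ȳ) = (1 − f)·s²/n with f = n/N = 301/5849 = 0.05146179.
Var(ȳ) = (1 − 0.05146179)·64.6/301 = 0.94853821·0.21461794 = 0.20357332.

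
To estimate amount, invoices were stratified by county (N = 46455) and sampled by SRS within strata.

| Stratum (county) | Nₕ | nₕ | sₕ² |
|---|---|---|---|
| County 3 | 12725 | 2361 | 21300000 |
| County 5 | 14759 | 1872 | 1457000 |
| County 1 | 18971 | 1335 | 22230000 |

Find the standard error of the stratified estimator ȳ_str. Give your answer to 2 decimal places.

Var(ȳ_str) = Σₕ Wₕ²(1 − fₕ)sₕ²/nₕ with Wₕ = Nₕ/N, N = 46455.
County 3: Wₕ = 0.27392100; term = 0.27392100²·(1 − 0.18554028)·21300000/2361 = 551.32017.
County 5: Wₕ = 0.31770531; term = 0.31770531²·(1 − 0.12683786)·1457000/1872 = 68.595802.
County 1: Wₕ = 0.40837369; term = 0.40837369²·(1 − 0.07037057)·22230000/1335 = 2581.5681.
Sum = 3201.4841.
SE = √(3201.4841) = 56.58.

56.58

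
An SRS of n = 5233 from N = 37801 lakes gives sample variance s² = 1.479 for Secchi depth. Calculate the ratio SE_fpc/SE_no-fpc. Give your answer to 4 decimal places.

0.9282

f = n/N = 5233/37801 = 0.13843549.
SE_no-fpc = √(s²/n) = 0.016811587; SE_fpc = √((1−f)s²/n) = 0.015604599.
Ratio = √(1−f) = 0.92820499.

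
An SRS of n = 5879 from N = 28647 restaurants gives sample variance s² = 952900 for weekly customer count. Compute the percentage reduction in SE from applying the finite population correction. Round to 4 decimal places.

10.8497

f = n/N = 5879/28647 = 0.20522219.
SE_no-fpc = √(s²/n) = 12.731276; SE_fpc = √((1−f)s²/n) = 11.349972.
Ratio = √(1−f) = 0.89150312. Reduction = 100·(1 − 0.89150312) = 10.8497%.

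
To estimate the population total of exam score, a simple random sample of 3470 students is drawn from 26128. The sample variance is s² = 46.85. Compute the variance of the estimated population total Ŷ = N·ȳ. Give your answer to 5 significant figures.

7.9930 × 10^6

Var(Ŷ) = N²·Var(ȳ) = N²·(1 − n/N)·s²/n.
f = 3470/26128 = 0.13280772; Var(ȳ) = 0.86719228·46.85/3470 = 0.011708345.
Var(Ŷ) = 26128² · 0.011708345 = 7.9929638 × 10^6.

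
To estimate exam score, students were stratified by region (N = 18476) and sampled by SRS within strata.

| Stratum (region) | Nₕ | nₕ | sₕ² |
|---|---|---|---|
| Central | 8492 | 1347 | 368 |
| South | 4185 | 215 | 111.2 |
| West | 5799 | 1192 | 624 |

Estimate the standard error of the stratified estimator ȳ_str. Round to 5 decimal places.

Var(ȳ_str) = Σₕ Wₕ²(1 − fₕ)sₕ²/nₕ with Wₕ = Nₕ/N, N = 18476.
Central: Wₕ = 0.45962330; term = 0.45962330²·(1 − 0.15861988)·368/1347 = 0.04855976.
South: Wₕ = 0.22651007; term = 0.22651007²·(1 − 0.05137395)·111.2/215 = 0.025173082.
West: Wₕ = 0.31386664; term = 0.31386664²·(1 − 0.20555268)·624/1192 = 0.040969791.
Sum = 0.11470263.
SE = √(0.11470263) = 0.33868.

0.33868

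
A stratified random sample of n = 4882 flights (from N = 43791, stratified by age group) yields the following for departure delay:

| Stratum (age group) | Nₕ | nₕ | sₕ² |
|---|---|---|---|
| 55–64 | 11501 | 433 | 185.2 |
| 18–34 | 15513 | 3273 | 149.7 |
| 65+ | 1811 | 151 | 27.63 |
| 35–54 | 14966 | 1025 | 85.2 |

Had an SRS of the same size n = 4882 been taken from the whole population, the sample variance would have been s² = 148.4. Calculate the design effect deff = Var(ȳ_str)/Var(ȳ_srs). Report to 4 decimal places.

1.5643

Var(ȳ_str) = Σ Wₕ²(1−fₕ)sₕ²/nₕ with Wₕ = Nₕ/43791:
  55–64: (11501/43791)²·(1−433/11501)·185.2/433 = 0.028391485
  18–34: (15513/43791)²·(1−3273/15513)·149.7/3273 = 0.0045288014
  65+: (1811/43791)²·(1−151/1811)·27.63/151 = 2.8685389 × 10^-4
  35–54: (14966/43791)²·(1−1025/14966)·85.2/1025 = 0.0090436901
  → Var(ȳ_str) = 0.04225083.
Var(ȳ_srs) = (1 − 4882/43791)·148.4/4882 = 0.027008554.
deff = 0.04225083 / 0.027008554 = 1.5643.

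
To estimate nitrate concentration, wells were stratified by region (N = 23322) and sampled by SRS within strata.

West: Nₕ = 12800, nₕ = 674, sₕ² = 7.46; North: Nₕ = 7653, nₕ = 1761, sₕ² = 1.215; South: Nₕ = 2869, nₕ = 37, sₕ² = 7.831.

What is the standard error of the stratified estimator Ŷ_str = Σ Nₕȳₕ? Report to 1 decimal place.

Var(Ŷ_str) = Σₕ Nₕ²(1 − fₕ)sₕ²/nₕ.
West: 12800²·(1 − 674/12800)·7.46/674 = 1.717934 × 10^6.
North: 7653²·(1 − 1761/7653)·1.215/1761 = 31110.814.
South: 2869²·(1 − 37/2869)·7.831/37 = 1.719647 × 10^6.
Sum = 3.4686918 × 10^6.
SE = √(3.4686918 × 10^6) = 1862.4.

1862.4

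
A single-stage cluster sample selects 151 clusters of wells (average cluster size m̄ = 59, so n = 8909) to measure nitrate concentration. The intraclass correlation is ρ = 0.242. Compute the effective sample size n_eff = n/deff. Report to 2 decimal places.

deff = 1 + (59 − 1)·0.242 = 1 + 14.036 = 15.036.
n_eff = 8909 / 15.036 = 592.51.

592.51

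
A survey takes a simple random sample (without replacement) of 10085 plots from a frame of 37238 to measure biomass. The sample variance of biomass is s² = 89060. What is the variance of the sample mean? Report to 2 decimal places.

Under SRS without replacement, Var(ȳ) = (1 − f)·s²/n with f = n/N = 10085/37238 = 0.27082550.
Var(ȳ) = (1 − 0.27082550)·89060/10085 = 0.72917450·8.830937 = 6.4392941.

6.44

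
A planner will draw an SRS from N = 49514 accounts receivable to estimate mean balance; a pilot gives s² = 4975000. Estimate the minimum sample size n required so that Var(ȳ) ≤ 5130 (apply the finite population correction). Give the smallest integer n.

952

Without fpc, n₀ = s²/D = 4975000/5130 = 969.7856.
With fpc, (1 − n/N)·s²/n ≤ D requires n ≥ n₀/(1 + n₀/N) = 969.7856/(1 + 969.7856/49514) = 951.1562.
Rounding up, n = 952.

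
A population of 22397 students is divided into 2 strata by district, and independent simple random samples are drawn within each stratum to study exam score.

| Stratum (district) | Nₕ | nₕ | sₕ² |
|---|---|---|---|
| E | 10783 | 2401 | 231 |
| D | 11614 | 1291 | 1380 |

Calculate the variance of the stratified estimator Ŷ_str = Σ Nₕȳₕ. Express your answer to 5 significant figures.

Var(Ŷ_str) = Σₕ Nₕ²(1 − fₕ)sₕ²/nₕ.
E: 10783²·(1 − 2401/10783)·231/2401 = 8.6957507 × 10^6.
D: 11614²·(1 − 1291/11614)·1380/1291 = 1.2815649 × 10^8.
Sum = 1.3685224 × 10^8.

1.3685 × 10^8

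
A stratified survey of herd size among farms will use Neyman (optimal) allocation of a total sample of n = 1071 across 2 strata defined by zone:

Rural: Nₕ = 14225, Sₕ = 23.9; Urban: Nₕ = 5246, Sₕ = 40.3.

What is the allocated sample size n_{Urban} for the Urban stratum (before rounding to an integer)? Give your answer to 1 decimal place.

Neyman allocation: nₕ = n·NₕSₕ / Σⱼ NⱼSⱼ.
Σ NⱼSⱼ = 14225·23.9 + 5246·40.3 = 551391.3.
n_{Urban} = 1071·5246·40.3 / 551391.3 = 410.6.

410.6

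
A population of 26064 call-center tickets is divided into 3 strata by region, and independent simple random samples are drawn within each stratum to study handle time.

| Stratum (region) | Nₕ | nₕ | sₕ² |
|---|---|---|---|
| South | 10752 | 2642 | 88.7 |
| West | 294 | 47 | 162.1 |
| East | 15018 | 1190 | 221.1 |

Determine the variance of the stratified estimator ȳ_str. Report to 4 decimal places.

0.0615

Var(ȳ_str) = Σₕ Wₕ²(1 − fₕ)sₕ²/nₕ with Wₕ = Nₕ/N, N = 26064.
South: Wₕ = 0.41252302; term = 0.41252302²·(1 − 0.24572173)·88.7/2642 = 0.0043094196.
West: Wₕ = 0.01127993; term = 0.01127993²·(1 − 0.15986395)·162.1/47 = 3.6867807 × 10^-4.
East: Wₕ = 0.57619705; term = 0.57619705²·(1 − 0.07923825)·221.1/1190 = 0.056797748.
Sum = 0.061475846.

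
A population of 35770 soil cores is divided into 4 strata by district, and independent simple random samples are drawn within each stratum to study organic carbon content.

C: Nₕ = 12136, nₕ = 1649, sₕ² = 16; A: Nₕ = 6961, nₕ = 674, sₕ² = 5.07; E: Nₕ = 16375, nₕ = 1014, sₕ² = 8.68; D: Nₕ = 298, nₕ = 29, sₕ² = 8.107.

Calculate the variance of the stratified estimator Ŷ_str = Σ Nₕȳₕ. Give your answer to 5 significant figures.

3.7397 × 10^6

Var(Ŷ_str) = Σₕ Nₕ²(1 − fₕ)sₕ²/nₕ.
C: 12136²·(1 − 1649/12136)·16/1649 = 1.234884 × 10^6.
A: 6961²·(1 − 674/6961)·5.07/674 = 329202.52.
E: 16375²·(1 − 1014/16375)·8.68/1014 = 2.1531911 × 10^6.
D: 298²·(1 − 29/298)·8.107/29 = 22409.425.
Sum = 3.739687 × 10^6.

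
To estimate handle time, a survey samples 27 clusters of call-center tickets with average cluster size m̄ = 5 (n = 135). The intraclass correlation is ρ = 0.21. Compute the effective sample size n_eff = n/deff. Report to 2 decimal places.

73.37

deff = 1 + (5 − 1)·0.21 = 1 + 0.84 = 1.84.
n_eff = 135 / 1.84 = 73.37.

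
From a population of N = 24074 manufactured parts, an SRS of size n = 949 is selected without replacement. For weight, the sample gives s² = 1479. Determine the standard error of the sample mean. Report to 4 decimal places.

Under SRS without replacement, Var(ȳ) = (1 − f)·s²/n with f = n/N = 949/24074 = 0.03942012.
Var(ȳ) = (1 − 0.03942012)·1479/949 = 0.96057988·1.5584826 = 1.497047.
SE(ȳ) = √(1.497047) = 1.2235.

1.2235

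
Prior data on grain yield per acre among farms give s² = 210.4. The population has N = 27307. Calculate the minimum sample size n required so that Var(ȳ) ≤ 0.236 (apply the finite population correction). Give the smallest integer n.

864

Without fpc, n₀ = s²/D = 210.4/0.236 = 891.5254.
With fpc, (1 − n/N)·s²/n ≤ D requires n ≥ n₀/(1 + n₀/N) = 891.5254/(1 + 891.5254/27307) = 863.3389.
Rounding up, n = 864.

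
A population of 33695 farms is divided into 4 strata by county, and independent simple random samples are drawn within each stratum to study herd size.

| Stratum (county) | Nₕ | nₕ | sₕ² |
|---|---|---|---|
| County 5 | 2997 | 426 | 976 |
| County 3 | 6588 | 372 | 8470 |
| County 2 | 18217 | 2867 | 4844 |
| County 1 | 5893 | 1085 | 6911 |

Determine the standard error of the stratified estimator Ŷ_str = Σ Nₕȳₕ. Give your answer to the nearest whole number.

Var(Ŷ_str) = Σₕ Nₕ²(1 − fₕ)sₕ²/nₕ.
County 5: 2997²·(1 − 426/2997)·976/426 = 1.7653427 × 10^7.
County 3: 6588²·(1 − 372/6588)·8470/372 = 9.3240602 × 10^8.
County 2: 18217²·(1 − 2867/18217)·4844/2867 = 4.7245634 × 10^8.
County 1: 5893²·(1 − 1085/5893)·6911/1085 = 1.8047292 × 10^8.
Sum = 1.6029887 × 10^9.
SE = √(1.6029887 × 10^9) = 40037.

40037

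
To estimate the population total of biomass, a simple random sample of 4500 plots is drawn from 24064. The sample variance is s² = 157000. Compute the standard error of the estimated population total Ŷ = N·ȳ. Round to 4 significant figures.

Var(Ŷ) = N²·Var(ȳ) = N²·(1 − n/N)·s²/n.
f = 4500/24064 = 0.18700133; Var(ȳ) = 0.81299867·157000/4500 = 28.36462.
Var(Ŷ) = 24064² · 28.36462 = 1.6425273 × 10^10.
SE(Ŷ) = √(1.6425273 × 10^10) = 128200.

128200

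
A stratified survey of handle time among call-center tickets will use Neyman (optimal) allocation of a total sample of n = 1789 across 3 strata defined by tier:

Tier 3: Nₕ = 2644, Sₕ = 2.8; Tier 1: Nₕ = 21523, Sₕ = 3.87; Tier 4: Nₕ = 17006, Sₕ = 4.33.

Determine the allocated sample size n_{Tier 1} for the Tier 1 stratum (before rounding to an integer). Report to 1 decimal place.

Neyman allocation: nₕ = n·NₕSₕ / Σⱼ NⱼSⱼ.
Σ NⱼSⱼ = 2644·2.8 + 21523·3.87 + 17006·4.33 = 164333.19.
n_{Tier 1} = 1789·21523·3.87 / 164333.19 = 906.8.

906.8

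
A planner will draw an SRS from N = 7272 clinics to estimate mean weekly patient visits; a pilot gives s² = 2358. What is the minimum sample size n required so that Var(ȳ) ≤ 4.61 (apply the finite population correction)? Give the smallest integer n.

478

Without fpc, n₀ = s²/D = 2358/4.61 = 511.4967.
With fpc, (1 − n/N)·s²/n ≤ D requires n ≥ n₀/(1 + n₀/N) = 511.4967/(1 + 511.4967/7272) = 477.8834.
Rounding up, n = 478.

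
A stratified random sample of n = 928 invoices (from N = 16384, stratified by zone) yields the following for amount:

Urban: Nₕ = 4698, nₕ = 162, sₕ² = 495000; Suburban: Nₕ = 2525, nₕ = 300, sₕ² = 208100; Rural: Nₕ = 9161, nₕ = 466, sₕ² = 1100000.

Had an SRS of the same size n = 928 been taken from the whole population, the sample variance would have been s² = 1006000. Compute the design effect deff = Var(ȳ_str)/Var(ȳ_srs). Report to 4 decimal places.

0.9363

Var(ȳ_str) = Σ Wₕ²(1−fₕ)sₕ²/nₕ with Wₕ = Nₕ/16384:
  Urban: (4698/16384)²·(1−162/4698)·495000/162 = 242.5696
  Suburban: (2525/16384)²·(1−300/2525)·208100/300 = 14.517851
  Rural: (9161/16384)²·(1−466/9161)·1100000/466 = 700.45358
  → Var(ȳ_str) = 957.54103.
Var(ȳ_srs) = (1 − 928/16384)·1006000/928 = 1022.6504.
deff = 957.54103 / 1022.6504 = 0.9363.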